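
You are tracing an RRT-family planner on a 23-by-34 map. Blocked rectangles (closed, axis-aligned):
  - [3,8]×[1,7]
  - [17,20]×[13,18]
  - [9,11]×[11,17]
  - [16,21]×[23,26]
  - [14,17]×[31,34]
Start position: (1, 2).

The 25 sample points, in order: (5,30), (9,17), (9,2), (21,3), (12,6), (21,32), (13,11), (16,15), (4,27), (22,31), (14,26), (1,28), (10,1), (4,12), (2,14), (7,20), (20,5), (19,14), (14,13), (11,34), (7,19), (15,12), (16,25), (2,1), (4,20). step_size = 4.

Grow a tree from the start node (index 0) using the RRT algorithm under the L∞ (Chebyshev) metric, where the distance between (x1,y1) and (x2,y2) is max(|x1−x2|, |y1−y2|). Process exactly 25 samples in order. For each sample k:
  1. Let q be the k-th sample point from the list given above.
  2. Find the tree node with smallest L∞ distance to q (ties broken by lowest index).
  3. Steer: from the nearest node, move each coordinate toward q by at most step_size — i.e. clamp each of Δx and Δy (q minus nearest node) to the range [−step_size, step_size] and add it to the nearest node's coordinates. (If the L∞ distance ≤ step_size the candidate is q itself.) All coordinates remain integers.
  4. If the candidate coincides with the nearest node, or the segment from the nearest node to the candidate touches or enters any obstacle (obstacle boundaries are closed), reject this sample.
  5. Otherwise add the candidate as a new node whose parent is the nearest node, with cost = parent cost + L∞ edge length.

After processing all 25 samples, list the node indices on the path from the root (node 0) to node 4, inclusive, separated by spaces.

1. q=(5,30) nearest=0 d=28 new=(5,6) → blocked by [3,8]×[1,7], reject
2. q=(9,17) nearest=0 d=15 new=(5,6) → blocked by [3,8]×[1,7], reject
3. q=(9,2) nearest=0 d=8 new=(5,2) → blocked by [3,8]×[1,7], reject
4. q=(21,3) nearest=0 d=20 new=(5,3) → blocked by [3,8]×[1,7], reject
5. q=(12,6) nearest=0 d=11 new=(5,6) → blocked by [3,8]×[1,7], reject
6. q=(21,32) nearest=0 d=30 new=(5,6) → blocked by [3,8]×[1,7], reject
7. q=(13,11) nearest=0 d=12 new=(5,6) → blocked by [3,8]×[1,7], reject
8. q=(16,15) nearest=0 d=15 new=(5,6) → blocked by [3,8]×[1,7], reject
9. q=(4,27) nearest=0 d=25 new=(4,6) → blocked by [3,8]×[1,7], reject
10. q=(22,31) nearest=0 d=29 new=(5,6) → blocked by [3,8]×[1,7], reject
11. q=(14,26) nearest=0 d=24 new=(5,6) → blocked by [3,8]×[1,7], reject
12. q=(1,28) nearest=0 d=26 new=(1,6) → add node 1 parent=0 cost=4
13. q=(10,1) nearest=0 d=9 new=(5,1) → blocked by [3,8]×[1,7], reject
14. q=(4,12) nearest=1 d=6 new=(4,10) → add node 2 parent=1 cost=8
15. q=(2,14) nearest=2 d=4 new=(2,14) → add node 3 parent=2 cost=12
16. q=(7,20) nearest=3 d=6 new=(6,18) → add node 4 parent=3 cost=16
17. q=(20,5) nearest=4 d=14 new=(10,14) → blocked by [9,11]×[11,17], reject
18. q=(19,14) nearest=4 d=13 new=(10,14) → blocked by [9,11]×[11,17], reject
19. q=(14,13) nearest=4 d=8 new=(10,14) → blocked by [9,11]×[11,17], reject
20. q=(11,34) nearest=4 d=16 new=(10,22) → add node 5 parent=4 cost=20
21. q=(7,19) nearest=4 d=1 new=(7,19) → add node 6 parent=4 cost=17
22. q=(15,12) nearest=6 d=8 new=(11,15) → blocked by [9,11]×[11,17], reject
23. q=(16,25) nearest=5 d=6 new=(14,25) → add node 7 parent=5 cost=24
24. q=(2,1) nearest=0 d=1 new=(2,1) → add node 8 parent=0 cost=1
25. q=(4,20) nearest=4 d=2 new=(4,20) → add node 9 parent=4 cost=18

Path: 0 1 2 3 4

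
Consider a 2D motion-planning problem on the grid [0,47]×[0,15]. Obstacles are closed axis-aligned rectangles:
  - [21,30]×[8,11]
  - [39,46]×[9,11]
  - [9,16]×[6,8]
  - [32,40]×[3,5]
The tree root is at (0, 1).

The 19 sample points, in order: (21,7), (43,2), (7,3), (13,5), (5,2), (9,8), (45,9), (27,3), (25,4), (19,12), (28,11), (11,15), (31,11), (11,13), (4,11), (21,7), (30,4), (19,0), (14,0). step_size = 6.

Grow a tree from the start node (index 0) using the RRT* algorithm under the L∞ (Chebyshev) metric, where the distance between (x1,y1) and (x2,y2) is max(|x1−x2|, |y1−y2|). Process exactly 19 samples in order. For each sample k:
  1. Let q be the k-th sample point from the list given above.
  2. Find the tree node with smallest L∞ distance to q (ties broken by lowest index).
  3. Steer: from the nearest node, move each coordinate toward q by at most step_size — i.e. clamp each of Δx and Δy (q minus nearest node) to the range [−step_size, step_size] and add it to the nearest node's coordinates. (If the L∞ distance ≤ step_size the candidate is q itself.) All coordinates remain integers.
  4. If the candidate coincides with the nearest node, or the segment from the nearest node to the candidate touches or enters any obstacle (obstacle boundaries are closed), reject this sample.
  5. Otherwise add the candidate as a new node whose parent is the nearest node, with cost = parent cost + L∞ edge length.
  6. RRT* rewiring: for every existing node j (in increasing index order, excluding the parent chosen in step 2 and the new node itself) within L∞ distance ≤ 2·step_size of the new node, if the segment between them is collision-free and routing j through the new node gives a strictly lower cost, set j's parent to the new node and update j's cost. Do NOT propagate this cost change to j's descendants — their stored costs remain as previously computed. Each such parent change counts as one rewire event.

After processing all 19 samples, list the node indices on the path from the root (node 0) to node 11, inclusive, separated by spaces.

Path: 0 1 2 13 7 11

1. q=(21,7) nearest=0 d=21 new=(6,7) → add node 1 parent=0 cost=6
2. q=(43,2) nearest=1 d=37 new=(12,2) → add node 2 parent=1 cost=12
3. q=(7,3) nearest=1 d=4 new=(7,3) → add node 3 parent=1 cost=10
4. q=(13,5) nearest=2 d=3 new=(13,5) → add node 4 parent=2 cost=15
5. q=(5,2) nearest=3 d=2 new=(5,2) → add node 5 parent=3 cost=12
6. q=(9,8) nearest=1 d=3 new=(9,8) → blocked by [9,16]×[6,8], reject
7. q=(45,9) nearest=4 d=32 new=(19,9) → blocked by [9,16]×[6,8], reject
8. q=(27,3) nearest=4 d=14 new=(19,3) → add node 6 parent=4 cost=21
9. q=(25,4) nearest=6 d=6 new=(25,4) → add node 7 parent=6 cost=27
10. q=(19,12) nearest=4 d=7 new=(19,11) → blocked by [9,16]×[6,8], reject
11. q=(28,11) nearest=7 d=7 new=(28,10) → blocked by [21,30]×[8,11], reject
12. q=(11,15) nearest=1 d=8 new=(11,13) → add node 8 parent=1 cost=12
13. q=(31,11) nearest=7 d=7 new=(31,10) → blocked by [21,30]×[8,11], reject
14. q=(11,13) nearest=8 d=0 → coincident, reject
15. q=(4,11) nearest=1 d=4 new=(4,11) → add node 9 parent=1 cost=10
16. q=(21,7) nearest=6 d=4 new=(21,7) → add node 10 parent=6 cost=25
17. q=(30,4) nearest=7 d=5 new=(30,4) → add node 11 parent=7 cost=32
18. q=(19,0) nearest=6 d=3 new=(19,0) → add node 12 parent=6 cost=24
19. q=(14,0) nearest=2 d=2 new=(14,0) → add node 13 parent=2 cost=14; rewire 6→13 (19<21); rewire 7→13 (25<27); rewire 10→13 (21<25); rewire 12→13 (19<24)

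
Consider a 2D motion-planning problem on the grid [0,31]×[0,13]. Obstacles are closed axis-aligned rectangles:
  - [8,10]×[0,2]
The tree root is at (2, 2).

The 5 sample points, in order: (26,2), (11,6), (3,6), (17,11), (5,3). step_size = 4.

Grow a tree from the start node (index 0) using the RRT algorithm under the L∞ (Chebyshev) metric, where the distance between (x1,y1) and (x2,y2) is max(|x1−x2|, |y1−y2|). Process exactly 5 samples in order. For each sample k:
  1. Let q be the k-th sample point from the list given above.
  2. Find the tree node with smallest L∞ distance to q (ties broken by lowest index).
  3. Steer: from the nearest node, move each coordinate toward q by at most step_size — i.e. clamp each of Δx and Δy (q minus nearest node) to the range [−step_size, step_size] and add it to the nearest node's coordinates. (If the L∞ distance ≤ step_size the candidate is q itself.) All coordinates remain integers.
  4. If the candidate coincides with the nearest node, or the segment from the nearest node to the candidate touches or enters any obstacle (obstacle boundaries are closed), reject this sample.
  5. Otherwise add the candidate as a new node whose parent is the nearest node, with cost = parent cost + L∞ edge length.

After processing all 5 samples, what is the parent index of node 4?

1. q=(26,2) nearest=0 d=24 new=(6,2) → add node 1 parent=0 cost=4
2. q=(11,6) nearest=1 d=5 new=(10,6) → add node 2 parent=1 cost=8
3. q=(3,6) nearest=0 d=4 new=(3,6) → add node 3 parent=0 cost=4
4. q=(17,11) nearest=2 d=7 new=(14,10) → add node 4 parent=2 cost=12
5. q=(5,3) nearest=1 d=1 new=(5,3) → add node 5 parent=1 cost=5

Parent of node 4: 2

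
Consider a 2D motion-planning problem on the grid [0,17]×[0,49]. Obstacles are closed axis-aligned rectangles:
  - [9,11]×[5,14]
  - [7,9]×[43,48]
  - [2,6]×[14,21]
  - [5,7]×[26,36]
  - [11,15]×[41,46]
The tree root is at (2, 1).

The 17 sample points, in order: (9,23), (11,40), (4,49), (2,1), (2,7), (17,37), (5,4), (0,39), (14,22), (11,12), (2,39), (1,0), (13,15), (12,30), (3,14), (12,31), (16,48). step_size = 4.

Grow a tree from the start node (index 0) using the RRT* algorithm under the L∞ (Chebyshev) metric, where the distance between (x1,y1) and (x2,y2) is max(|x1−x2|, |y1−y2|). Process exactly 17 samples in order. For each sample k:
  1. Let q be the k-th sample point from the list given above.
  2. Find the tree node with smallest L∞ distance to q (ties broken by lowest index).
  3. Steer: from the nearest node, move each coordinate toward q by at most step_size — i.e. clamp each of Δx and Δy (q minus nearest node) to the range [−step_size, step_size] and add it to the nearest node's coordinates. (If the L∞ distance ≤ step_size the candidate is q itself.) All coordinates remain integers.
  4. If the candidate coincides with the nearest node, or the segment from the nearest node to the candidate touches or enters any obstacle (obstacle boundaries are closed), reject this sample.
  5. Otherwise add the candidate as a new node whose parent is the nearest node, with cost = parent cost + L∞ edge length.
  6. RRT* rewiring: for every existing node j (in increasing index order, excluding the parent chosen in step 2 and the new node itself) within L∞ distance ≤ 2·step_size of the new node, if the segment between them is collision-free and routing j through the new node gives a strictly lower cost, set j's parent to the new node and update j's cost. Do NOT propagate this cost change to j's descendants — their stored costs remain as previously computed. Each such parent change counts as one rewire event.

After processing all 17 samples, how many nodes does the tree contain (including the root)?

Node count: 8

1. q=(9,23) nearest=0 d=22 new=(6,5) → add node 1 parent=0 cost=4
2. q=(11,40) nearest=1 d=35 new=(10,9) → blocked by [9,11]×[5,14], reject
3. q=(4,49) nearest=1 d=44 new=(4,9) → add node 2 parent=1 cost=8
4. q=(2,1) nearest=0 d=0 → coincident, reject
5. q=(2,7) nearest=2 d=2 new=(2,7) → add node 3 parent=2 cost=10
6. q=(17,37) nearest=2 d=28 new=(8,13) → add node 4 parent=2 cost=12
7. q=(5,4) nearest=1 d=1 new=(5,4) → add node 5 parent=1 cost=5; rewire 3→5 (8<10)
8. q=(0,39) nearest=4 d=26 new=(4,17) → blocked by [2,6]×[14,21], reject
9. q=(14,22) nearest=4 d=9 new=(12,17) → blocked by [9,11]×[5,14], reject
10. q=(11,12) nearest=4 d=3 new=(11,12) → blocked by [9,11]×[5,14], reject
11. q=(2,39) nearest=4 d=26 new=(4,17) → blocked by [2,6]×[14,21], reject
12. q=(1,0) nearest=0 d=1 new=(1,0) → add node 6 parent=0 cost=1
13. q=(13,15) nearest=4 d=5 new=(12,15) → blocked by [9,11]×[5,14], reject
14. q=(12,30) nearest=4 d=17 new=(12,17) → blocked by [9,11]×[5,14], reject
15. q=(3,14) nearest=2 d=5 new=(3,13) → add node 7 parent=2 cost=12
16. q=(12,31) nearest=4 d=18 new=(12,17) → blocked by [9,11]×[5,14], reject
17. q=(16,48) nearest=4 d=35 new=(12,17) → blocked by [9,11]×[5,14], reject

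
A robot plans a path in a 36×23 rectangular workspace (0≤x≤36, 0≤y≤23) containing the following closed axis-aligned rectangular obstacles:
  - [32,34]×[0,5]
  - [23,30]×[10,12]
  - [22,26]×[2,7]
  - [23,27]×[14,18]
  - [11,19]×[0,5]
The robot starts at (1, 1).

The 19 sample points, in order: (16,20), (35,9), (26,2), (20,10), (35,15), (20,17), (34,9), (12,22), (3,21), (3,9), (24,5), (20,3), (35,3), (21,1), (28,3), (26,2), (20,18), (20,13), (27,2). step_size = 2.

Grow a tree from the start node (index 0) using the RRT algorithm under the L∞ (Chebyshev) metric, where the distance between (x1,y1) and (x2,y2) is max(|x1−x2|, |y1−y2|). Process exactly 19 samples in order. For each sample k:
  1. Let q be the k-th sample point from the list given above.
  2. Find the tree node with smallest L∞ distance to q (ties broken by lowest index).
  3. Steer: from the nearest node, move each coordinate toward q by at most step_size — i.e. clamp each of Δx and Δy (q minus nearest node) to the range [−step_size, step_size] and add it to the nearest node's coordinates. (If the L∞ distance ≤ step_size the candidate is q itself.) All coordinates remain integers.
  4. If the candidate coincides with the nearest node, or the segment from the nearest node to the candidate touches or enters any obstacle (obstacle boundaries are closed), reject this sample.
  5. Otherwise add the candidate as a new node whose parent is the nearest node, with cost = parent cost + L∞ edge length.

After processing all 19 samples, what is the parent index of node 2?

Parent of node 2: 1

1. q=(16,20) nearest=0 d=19 new=(3,3) → add node 1 parent=0 cost=2
2. q=(35,9) nearest=1 d=32 new=(5,5) → add node 2 parent=1 cost=4
3. q=(26,2) nearest=2 d=21 new=(7,3) → add node 3 parent=2 cost=6
4. q=(20,10) nearest=3 d=13 new=(9,5) → add node 4 parent=3 cost=8
5. q=(35,15) nearest=4 d=26 new=(11,7) → add node 5 parent=4 cost=10
6. q=(20,17) nearest=5 d=10 new=(13,9) → add node 6 parent=5 cost=12
7. q=(34,9) nearest=6 d=21 new=(15,9) → add node 7 parent=6 cost=14
8. q=(12,22) nearest=6 d=13 new=(12,11) → add node 8 parent=6 cost=14
9. q=(3,21) nearest=8 d=10 new=(10,13) → add node 9 parent=8 cost=16
10. q=(3,9) nearest=2 d=4 new=(3,7) → add node 10 parent=2 cost=6
11. q=(24,5) nearest=7 d=9 new=(17,7) → add node 11 parent=7 cost=16
12. q=(20,3) nearest=11 d=4 new=(19,5) → blocked by [11,19]×[0,5], reject
13. q=(35,3) nearest=11 d=18 new=(19,5) → blocked by [11,19]×[0,5], reject
14. q=(21,1) nearest=11 d=6 new=(19,5) → blocked by [11,19]×[0,5], reject
15. q=(28,3) nearest=11 d=11 new=(19,5) → blocked by [11,19]×[0,5], reject
16. q=(26,2) nearest=11 d=9 new=(19,5) → blocked by [11,19]×[0,5], reject
17. q=(20,18) nearest=8 d=8 new=(14,13) → add node 12 parent=8 cost=16
18. q=(20,13) nearest=7 d=5 new=(17,11) → add node 13 parent=7 cost=16
19. q=(27,2) nearest=11 d=10 new=(19,5) → blocked by [11,19]×[0,5], reject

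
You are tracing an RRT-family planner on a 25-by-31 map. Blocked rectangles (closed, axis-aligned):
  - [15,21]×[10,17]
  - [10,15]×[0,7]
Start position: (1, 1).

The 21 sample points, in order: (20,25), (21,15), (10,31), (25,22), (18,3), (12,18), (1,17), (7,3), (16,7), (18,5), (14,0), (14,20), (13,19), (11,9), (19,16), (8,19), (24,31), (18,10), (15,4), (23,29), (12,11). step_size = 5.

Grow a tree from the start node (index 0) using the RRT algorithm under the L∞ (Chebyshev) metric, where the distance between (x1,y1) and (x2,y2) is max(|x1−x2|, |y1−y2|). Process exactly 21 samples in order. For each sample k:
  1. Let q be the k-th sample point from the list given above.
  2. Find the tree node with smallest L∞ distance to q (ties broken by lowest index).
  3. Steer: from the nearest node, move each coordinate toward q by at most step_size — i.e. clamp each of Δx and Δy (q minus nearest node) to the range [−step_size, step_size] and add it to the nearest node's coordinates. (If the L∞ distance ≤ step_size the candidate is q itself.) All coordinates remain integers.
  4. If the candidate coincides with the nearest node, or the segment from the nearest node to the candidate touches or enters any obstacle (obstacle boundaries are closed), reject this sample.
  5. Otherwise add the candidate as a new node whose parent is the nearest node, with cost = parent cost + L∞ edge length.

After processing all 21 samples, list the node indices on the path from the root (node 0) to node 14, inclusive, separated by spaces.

Path: 0 1 2 3 4 9 13 14

1. q=(20,25) nearest=0 d=24 new=(6,6) → add node 1 parent=0 cost=5
2. q=(21,15) nearest=1 d=15 new=(11,11) → add node 2 parent=1 cost=10
3. q=(10,31) nearest=2 d=20 new=(10,16) → add node 3 parent=2 cost=15
4. q=(25,22) nearest=2 d=14 new=(16,16) → blocked by [15,21]×[10,17], reject
5. q=(18,3) nearest=2 d=8 new=(16,6) → blocked by [10,15]×[0,7], reject
6. q=(12,18) nearest=3 d=2 new=(12,18) → add node 4 parent=3 cost=17
7. q=(1,17) nearest=3 d=9 new=(5,17) → add node 5 parent=3 cost=20
8. q=(7,3) nearest=1 d=3 new=(7,3) → add node 6 parent=1 cost=8
9. q=(16,7) nearest=2 d=5 new=(16,7) → add node 7 parent=2 cost=15
10. q=(18,5) nearest=7 d=2 new=(18,5) → add node 8 parent=7 cost=17
11. q=(14,0) nearest=8 d=5 new=(14,0) → blocked by [10,15]×[0,7], reject
12. q=(14,20) nearest=4 d=2 new=(14,20) → add node 9 parent=4 cost=19
13. q=(13,19) nearest=4 d=1 new=(13,19) → add node 10 parent=4 cost=18
14. q=(11,9) nearest=2 d=2 new=(11,9) → add node 11 parent=2 cost=12
15. q=(19,16) nearest=9 d=5 new=(19,16) → blocked by [15,21]×[10,17], reject
16. q=(8,19) nearest=3 d=3 new=(8,19) → add node 12 parent=3 cost=18
17. q=(24,31) nearest=9 d=11 new=(19,25) → add node 13 parent=9 cost=24
18. q=(18,10) nearest=7 d=3 new=(18,10) → blocked by [15,21]×[10,17], reject
19. q=(15,4) nearest=7 d=3 new=(15,4) → blocked by [10,15]×[0,7], reject
20. q=(23,29) nearest=13 d=4 new=(23,29) → add node 14 parent=13 cost=28
21. q=(12,11) nearest=2 d=1 new=(12,11) → add node 15 parent=2 cost=11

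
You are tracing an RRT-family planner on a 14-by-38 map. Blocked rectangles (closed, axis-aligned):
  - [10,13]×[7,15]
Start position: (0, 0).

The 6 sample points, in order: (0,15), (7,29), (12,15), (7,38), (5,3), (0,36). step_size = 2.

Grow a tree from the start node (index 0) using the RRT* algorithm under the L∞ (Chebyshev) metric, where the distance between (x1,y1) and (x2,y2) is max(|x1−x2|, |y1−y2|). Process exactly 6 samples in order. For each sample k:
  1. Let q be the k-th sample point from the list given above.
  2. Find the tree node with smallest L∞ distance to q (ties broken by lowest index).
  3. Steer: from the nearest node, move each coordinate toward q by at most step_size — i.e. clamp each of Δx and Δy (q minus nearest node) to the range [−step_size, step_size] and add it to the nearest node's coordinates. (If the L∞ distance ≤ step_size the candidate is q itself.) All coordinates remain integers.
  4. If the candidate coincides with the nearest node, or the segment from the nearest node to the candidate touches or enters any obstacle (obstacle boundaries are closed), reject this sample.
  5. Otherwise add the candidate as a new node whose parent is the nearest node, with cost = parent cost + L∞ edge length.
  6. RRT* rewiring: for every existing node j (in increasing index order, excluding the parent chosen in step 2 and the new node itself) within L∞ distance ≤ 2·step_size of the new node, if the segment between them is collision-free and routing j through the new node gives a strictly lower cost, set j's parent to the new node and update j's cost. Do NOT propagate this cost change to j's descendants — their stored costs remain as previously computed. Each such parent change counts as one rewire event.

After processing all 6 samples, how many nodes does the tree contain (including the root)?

1. q=(0,15) nearest=0 d=15 new=(0,2) → add node 1 parent=0 cost=2
2. q=(7,29) nearest=1 d=27 new=(2,4) → add node 2 parent=1 cost=4
3. q=(12,15) nearest=2 d=11 new=(4,6) → add node 3 parent=2 cost=6
4. q=(7,38) nearest=3 d=32 new=(6,8) → add node 4 parent=3 cost=8
5. q=(5,3) nearest=2 d=3 new=(4,3) → add node 5 parent=2 cost=6
6. q=(0,36) nearest=4 d=28 new=(4,10) → add node 6 parent=4 cost=10

Node count: 7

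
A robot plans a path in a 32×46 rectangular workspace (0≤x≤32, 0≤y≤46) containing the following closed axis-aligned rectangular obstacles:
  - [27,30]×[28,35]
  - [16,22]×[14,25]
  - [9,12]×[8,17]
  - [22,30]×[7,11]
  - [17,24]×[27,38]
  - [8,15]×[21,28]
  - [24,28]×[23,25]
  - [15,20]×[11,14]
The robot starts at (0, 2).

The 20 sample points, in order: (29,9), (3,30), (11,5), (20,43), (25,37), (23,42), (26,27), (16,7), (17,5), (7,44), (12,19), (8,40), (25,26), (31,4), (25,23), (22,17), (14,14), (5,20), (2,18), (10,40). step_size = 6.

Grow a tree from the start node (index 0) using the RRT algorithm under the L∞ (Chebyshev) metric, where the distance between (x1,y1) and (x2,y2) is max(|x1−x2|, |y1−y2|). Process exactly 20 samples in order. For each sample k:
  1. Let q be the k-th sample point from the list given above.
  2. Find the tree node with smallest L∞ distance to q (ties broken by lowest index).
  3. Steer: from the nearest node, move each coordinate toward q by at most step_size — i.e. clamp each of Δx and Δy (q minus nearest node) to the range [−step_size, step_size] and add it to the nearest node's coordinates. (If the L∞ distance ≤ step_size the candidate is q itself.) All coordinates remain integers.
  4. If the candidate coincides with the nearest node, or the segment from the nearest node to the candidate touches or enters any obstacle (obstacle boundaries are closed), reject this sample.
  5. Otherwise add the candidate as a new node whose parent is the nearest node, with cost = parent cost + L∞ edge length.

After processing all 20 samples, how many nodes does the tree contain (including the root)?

Node count: 12

1. q=(29,9) nearest=0 d=29 new=(6,8) → add node 1 parent=0 cost=6
2. q=(3,30) nearest=1 d=22 new=(3,14) → add node 2 parent=1 cost=12
3. q=(11,5) nearest=1 d=5 new=(11,5) → add node 3 parent=1 cost=11
4. q=(20,43) nearest=2 d=29 new=(9,20) → add node 4 parent=2 cost=18
5. q=(25,37) nearest=4 d=17 new=(15,26) → blocked by [8,15]×[21,28], reject
6. q=(23,42) nearest=4 d=22 new=(15,26) → blocked by [8,15]×[21,28], reject
7. q=(26,27) nearest=4 d=17 new=(15,26) → blocked by [8,15]×[21,28], reject
8. q=(16,7) nearest=3 d=5 new=(16,7) → add node 5 parent=3 cost=16
9. q=(17,5) nearest=5 d=2 new=(17,5) → add node 6 parent=5 cost=18
10. q=(7,44) nearest=4 d=24 new=(7,26) → blocked by [8,15]×[21,28], reject
11. q=(12,19) nearest=4 d=3 new=(12,19) → add node 7 parent=4 cost=21
12. q=(8,40) nearest=4 d=20 new=(8,26) → blocked by [8,15]×[21,28], reject
13. q=(25,26) nearest=7 d=13 new=(18,25) → blocked by [16,22]×[14,25], reject
14. q=(31,4) nearest=6 d=14 new=(23,4) → add node 8 parent=6 cost=24
15. q=(25,23) nearest=7 d=13 new=(18,23) → blocked by [16,22]×[14,25], reject
16. q=(22,17) nearest=5 d=10 new=(22,13) → blocked by [15,20]×[11,14], reject
17. q=(14,14) nearest=7 d=5 new=(14,14) → add node 9 parent=7 cost=26
18. q=(5,20) nearest=4 d=4 new=(5,20) → add node 10 parent=4 cost=22
19. q=(2,18) nearest=10 d=3 new=(2,18) → add node 11 parent=10 cost=25
20. q=(10,40) nearest=4 d=20 new=(10,26) → blocked by [8,15]×[21,28], reject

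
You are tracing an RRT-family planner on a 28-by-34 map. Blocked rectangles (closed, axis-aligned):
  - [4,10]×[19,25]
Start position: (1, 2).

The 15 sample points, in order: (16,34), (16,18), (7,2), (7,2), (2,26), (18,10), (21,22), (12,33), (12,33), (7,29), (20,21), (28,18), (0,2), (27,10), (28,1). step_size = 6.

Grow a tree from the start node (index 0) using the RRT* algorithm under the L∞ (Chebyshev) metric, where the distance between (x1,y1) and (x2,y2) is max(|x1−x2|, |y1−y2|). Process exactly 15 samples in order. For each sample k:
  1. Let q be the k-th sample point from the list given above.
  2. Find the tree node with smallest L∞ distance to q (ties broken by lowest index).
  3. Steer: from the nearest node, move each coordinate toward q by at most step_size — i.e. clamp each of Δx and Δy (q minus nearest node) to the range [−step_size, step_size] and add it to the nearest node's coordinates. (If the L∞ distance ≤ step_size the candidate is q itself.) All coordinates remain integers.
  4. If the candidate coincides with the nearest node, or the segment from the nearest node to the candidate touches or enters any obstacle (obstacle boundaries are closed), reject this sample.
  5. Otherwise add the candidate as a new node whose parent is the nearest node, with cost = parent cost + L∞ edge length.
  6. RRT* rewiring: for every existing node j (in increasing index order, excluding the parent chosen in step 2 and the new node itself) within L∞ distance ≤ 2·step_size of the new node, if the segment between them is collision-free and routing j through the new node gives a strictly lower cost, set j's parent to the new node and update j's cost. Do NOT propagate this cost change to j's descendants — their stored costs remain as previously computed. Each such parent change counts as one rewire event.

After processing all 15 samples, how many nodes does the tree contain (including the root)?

1. q=(16,34) nearest=0 d=32 new=(7,8) → add node 1 parent=0 cost=6
2. q=(16,18) nearest=1 d=10 new=(13,14) → add node 2 parent=1 cost=12
3. q=(7,2) nearest=0 d=6 new=(7,2) → add node 3 parent=0 cost=6
4. q=(7,2) nearest=3 d=0 → coincident, reject
5. q=(2,26) nearest=2 d=12 new=(7,20) → blocked by [4,10]×[19,25], reject
6. q=(18,10) nearest=2 d=5 new=(18,10) → add node 4 parent=2 cost=17
7. q=(21,22) nearest=2 d=8 new=(19,20) → add node 5 parent=2 cost=18
8. q=(12,33) nearest=5 d=13 new=(13,26) → add node 6 parent=5 cost=24
9. q=(12,33) nearest=6 d=7 new=(12,32) → add node 7 parent=6 cost=30
10. q=(7,29) nearest=7 d=5 new=(7,29) → add node 8 parent=7 cost=35
11. q=(20,21) nearest=5 d=1 new=(20,21) → add node 9 parent=5 cost=19
12. q=(28,18) nearest=9 d=8 new=(26,18) → add node 10 parent=9 cost=25
13. q=(0,2) nearest=0 d=1 new=(0,2) → add node 11 parent=0 cost=1
14. q=(27,10) nearest=10 d=8 new=(27,12) → add node 12 parent=10 cost=31
15. q=(28,1) nearest=4 d=10 new=(24,4) → add node 13 parent=4 cost=23

Node count: 14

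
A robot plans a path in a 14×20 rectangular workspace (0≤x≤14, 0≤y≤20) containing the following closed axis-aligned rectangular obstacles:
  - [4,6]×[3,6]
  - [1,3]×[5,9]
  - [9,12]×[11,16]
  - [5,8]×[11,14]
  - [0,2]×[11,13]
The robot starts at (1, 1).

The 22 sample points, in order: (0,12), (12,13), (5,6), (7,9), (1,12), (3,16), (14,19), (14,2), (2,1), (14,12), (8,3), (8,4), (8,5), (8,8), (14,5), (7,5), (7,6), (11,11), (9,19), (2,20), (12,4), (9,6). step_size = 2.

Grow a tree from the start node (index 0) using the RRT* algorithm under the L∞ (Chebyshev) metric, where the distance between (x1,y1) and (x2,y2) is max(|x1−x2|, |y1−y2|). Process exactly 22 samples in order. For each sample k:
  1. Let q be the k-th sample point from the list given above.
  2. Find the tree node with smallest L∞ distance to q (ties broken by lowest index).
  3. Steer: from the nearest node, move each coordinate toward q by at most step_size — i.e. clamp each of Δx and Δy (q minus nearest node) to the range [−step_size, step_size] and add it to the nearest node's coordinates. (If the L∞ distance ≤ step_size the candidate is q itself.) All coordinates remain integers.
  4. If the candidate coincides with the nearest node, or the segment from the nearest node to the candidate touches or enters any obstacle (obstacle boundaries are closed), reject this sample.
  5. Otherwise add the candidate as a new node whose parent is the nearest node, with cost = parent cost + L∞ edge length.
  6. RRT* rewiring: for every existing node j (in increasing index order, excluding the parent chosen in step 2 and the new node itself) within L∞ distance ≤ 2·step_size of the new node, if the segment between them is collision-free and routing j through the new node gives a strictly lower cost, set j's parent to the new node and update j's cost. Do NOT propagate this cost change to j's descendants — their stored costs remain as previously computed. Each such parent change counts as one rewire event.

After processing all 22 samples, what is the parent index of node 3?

1. q=(0,12) nearest=0 d=11 new=(0,3) → add node 1 parent=0 cost=2
2. q=(12,13) nearest=0 d=12 new=(3,3) → add node 2 parent=0 cost=2
3. q=(5,6) nearest=2 d=3 new=(5,5) → blocked by [4,6]×[3,6], reject
4. q=(7,9) nearest=2 d=6 new=(5,5) → blocked by [4,6]×[3,6], reject
5. q=(1,12) nearest=1 d=9 new=(1,5) → blocked by [1,3]×[5,9], reject
6. q=(3,16) nearest=1 d=13 new=(2,5) → blocked by [1,3]×[5,9], reject
7. q=(14,19) nearest=1 d=16 new=(2,5) → blocked by [1,3]×[5,9], reject
8. q=(14,2) nearest=2 d=11 new=(5,2) → add node 3 parent=2 cost=4
9. q=(2,1) nearest=0 d=1 new=(2,1) → add node 4 parent=0 cost=1
10. q=(14,12) nearest=3 d=10 new=(7,4) → blocked by [4,6]×[3,6], reject
11. q=(8,3) nearest=3 d=3 new=(7,3) → add node 5 parent=3 cost=6
12. q=(8,4) nearest=5 d=1 new=(8,4) → add node 6 parent=5 cost=7
13. q=(8,5) nearest=6 d=1 new=(8,5) → add node 7 parent=6 cost=8
14. q=(8,8) nearest=7 d=3 new=(8,7) → add node 8 parent=7 cost=10
15. q=(14,5) nearest=6 d=6 new=(10,5) → add node 9 parent=6 cost=9
16. q=(7,5) nearest=6 d=1 new=(7,5) → add node 10 parent=6 cost=8
17. q=(7,6) nearest=7 d=1 new=(7,6) → add node 11 parent=7 cost=9
18. q=(11,11) nearest=8 d=4 new=(10,9) → add node 12 parent=8 cost=12
19. q=(9,19) nearest=12 d=10 new=(9,11) → blocked by [9,12]×[11,16], reject
20. q=(2,20) nearest=12 d=11 new=(8,11) → blocked by [5,8]×[11,14], reject
21. q=(12,4) nearest=9 d=2 new=(12,4) → add node 13 parent=9 cost=11
22. q=(9,6) nearest=7 d=1 new=(9,6) → add node 14 parent=7 cost=9

Parent of node 3: 2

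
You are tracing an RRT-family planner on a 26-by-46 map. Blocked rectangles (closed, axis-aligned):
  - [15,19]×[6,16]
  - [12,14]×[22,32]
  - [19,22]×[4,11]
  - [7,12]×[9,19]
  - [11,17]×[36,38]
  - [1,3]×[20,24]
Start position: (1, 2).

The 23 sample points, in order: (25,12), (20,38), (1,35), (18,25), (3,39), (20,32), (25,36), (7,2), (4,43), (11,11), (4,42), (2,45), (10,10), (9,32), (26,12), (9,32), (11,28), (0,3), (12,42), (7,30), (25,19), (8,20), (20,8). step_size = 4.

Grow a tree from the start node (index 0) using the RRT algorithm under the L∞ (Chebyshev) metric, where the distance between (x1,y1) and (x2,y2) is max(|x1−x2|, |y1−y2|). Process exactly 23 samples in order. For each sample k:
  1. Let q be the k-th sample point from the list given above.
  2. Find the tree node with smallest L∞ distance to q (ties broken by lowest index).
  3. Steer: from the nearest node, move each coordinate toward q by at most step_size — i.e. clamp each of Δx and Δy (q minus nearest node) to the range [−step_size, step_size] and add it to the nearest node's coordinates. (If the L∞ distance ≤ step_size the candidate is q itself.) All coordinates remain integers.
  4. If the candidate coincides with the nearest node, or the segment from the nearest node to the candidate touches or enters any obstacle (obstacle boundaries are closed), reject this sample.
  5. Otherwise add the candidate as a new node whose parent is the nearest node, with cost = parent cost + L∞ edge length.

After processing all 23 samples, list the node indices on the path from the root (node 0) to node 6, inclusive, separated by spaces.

1. q=(25,12) nearest=0 d=24 new=(5,6) → add node 1 parent=0 cost=4
2. q=(20,38) nearest=1 d=32 new=(9,10) → blocked by [7,12]×[9,19], reject
3. q=(1,35) nearest=1 d=29 new=(1,10) → add node 2 parent=1 cost=8
4. q=(18,25) nearest=2 d=17 new=(5,14) → add node 3 parent=2 cost=12
5. q=(3,39) nearest=3 d=25 new=(3,18) → add node 4 parent=3 cost=16
6. q=(20,32) nearest=4 d=17 new=(7,22) → add node 5 parent=4 cost=20
7. q=(25,36) nearest=5 d=18 new=(11,26) → add node 6 parent=5 cost=24
8. q=(7,2) nearest=1 d=4 new=(7,2) → add node 7 parent=1 cost=8
9. q=(4,43) nearest=6 d=17 new=(7,30) → add node 8 parent=6 cost=28
10. q=(11,11) nearest=1 d=6 new=(9,10) → blocked by [7,12]×[9,19], reject
11. q=(4,42) nearest=8 d=12 new=(4,34) → add node 9 parent=8 cost=32
12. q=(2,45) nearest=9 d=11 new=(2,38) → add node 10 parent=9 cost=36
13. q=(10,10) nearest=1 d=5 new=(9,10) → blocked by [7,12]×[9,19], reject
14. q=(9,32) nearest=8 d=2 new=(9,32) → add node 11 parent=8 cost=30
15. q=(26,12) nearest=6 d=15 new=(15,22) → blocked by [12,14]×[22,32], reject
16. q=(9,32) nearest=11 d=0 → coincident, reject
17. q=(11,28) nearest=6 d=2 new=(11,28) → add node 12 parent=6 cost=26
18. q=(0,3) nearest=0 d=1 new=(0,3) → add node 13 parent=0 cost=1
19. q=(12,42) nearest=9 d=8 new=(8,38) → add node 14 parent=9 cost=36
20. q=(7,30) nearest=8 d=0 → coincident, reject
21. q=(25,19) nearest=6 d=14 new=(15,22) → blocked by [12,14]×[22,32], reject
22. q=(8,20) nearest=5 d=2 new=(8,20) → add node 15 parent=5 cost=22
23. q=(20,8) nearest=15 d=12 new=(12,16) → blocked by [7,12]×[9,19], reject

Path: 0 1 2 3 4 5 6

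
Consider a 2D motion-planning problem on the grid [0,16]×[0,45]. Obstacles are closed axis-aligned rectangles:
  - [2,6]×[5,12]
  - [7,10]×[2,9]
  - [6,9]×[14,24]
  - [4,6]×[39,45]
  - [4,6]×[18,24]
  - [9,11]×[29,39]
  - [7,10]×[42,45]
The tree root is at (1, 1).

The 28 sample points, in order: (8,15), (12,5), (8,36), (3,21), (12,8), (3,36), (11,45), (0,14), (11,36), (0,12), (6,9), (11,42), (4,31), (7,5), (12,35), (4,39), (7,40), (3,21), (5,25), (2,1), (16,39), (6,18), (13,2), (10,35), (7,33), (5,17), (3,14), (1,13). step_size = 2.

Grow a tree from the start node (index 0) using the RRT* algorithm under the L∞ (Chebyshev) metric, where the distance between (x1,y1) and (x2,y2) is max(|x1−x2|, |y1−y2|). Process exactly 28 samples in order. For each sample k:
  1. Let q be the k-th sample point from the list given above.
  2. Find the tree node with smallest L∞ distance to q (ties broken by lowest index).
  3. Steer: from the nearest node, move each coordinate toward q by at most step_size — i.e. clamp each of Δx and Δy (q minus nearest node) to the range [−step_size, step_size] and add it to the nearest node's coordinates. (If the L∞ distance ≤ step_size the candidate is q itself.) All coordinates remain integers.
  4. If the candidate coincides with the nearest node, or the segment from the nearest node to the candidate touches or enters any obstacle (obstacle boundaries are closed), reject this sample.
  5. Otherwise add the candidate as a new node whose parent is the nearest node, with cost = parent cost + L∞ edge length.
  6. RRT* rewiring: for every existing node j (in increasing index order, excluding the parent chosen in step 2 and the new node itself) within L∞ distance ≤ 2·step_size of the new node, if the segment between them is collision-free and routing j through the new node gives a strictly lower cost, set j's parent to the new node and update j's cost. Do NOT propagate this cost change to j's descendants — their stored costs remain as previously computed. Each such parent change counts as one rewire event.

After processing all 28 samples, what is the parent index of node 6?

1. q=(8,15) nearest=0 d=14 new=(3,3) → add node 1 parent=0 cost=2
2. q=(12,5) nearest=1 d=9 new=(5,5) → blocked by [2,6]×[5,12], reject
3. q=(8,36) nearest=1 d=33 new=(5,5) → blocked by [2,6]×[5,12], reject
4. q=(3,21) nearest=1 d=18 new=(3,5) → blocked by [2,6]×[5,12], reject
5. q=(12,8) nearest=1 d=9 new=(5,5) → blocked by [2,6]×[5,12], reject
6. q=(3,36) nearest=1 d=33 new=(3,5) → blocked by [2,6]×[5,12], reject
7. q=(11,45) nearest=1 d=42 new=(5,5) → blocked by [2,6]×[5,12], reject
8. q=(0,14) nearest=1 d=11 new=(1,5) → add node 2 parent=1 cost=4
9. q=(11,36) nearest=2 d=31 new=(3,7) → blocked by [2,6]×[5,12], reject
10. q=(0,12) nearest=2 d=7 new=(0,7) → add node 3 parent=2 cost=6
11. q=(6,9) nearest=2 d=5 new=(3,7) → blocked by [2,6]×[5,12], reject
12. q=(11,42) nearest=3 d=35 new=(2,9) → blocked by [2,6]×[5,12], reject
13. q=(4,31) nearest=3 d=24 new=(2,9) → blocked by [2,6]×[5,12], reject
14. q=(7,5) nearest=1 d=4 new=(5,5) → blocked by [2,6]×[5,12], reject
15. q=(12,35) nearest=3 d=28 new=(2,9) → blocked by [2,6]×[5,12], reject
16. q=(4,39) nearest=3 d=32 new=(2,9) → blocked by [2,6]×[5,12], reject
17. q=(7,40) nearest=3 d=33 new=(2,9) → blocked by [2,6]×[5,12], reject
18. q=(3,21) nearest=3 d=14 new=(2,9) → blocked by [2,6]×[5,12], reject
19. q=(5,25) nearest=3 d=18 new=(2,9) → blocked by [2,6]×[5,12], reject
20. q=(2,1) nearest=0 d=1 new=(2,1) → add node 4 parent=0 cost=1
21. q=(16,39) nearest=3 d=32 new=(2,9) → blocked by [2,6]×[5,12], reject
22. q=(6,18) nearest=3 d=11 new=(2,9) → blocked by [2,6]×[5,12], reject
23. q=(13,2) nearest=1 d=10 new=(5,2) → add node 5 parent=1 cost=4
24. q=(10,35) nearest=3 d=28 new=(2,9) → blocked by [2,6]×[5,12], reject
25. q=(7,33) nearest=3 d=26 new=(2,9) → blocked by [2,6]×[5,12], reject
26. q=(5,17) nearest=3 d=10 new=(2,9) → blocked by [2,6]×[5,12], reject
27. q=(3,14) nearest=3 d=7 new=(2,9) → blocked by [2,6]×[5,12], reject
28. q=(1,13) nearest=3 d=6 new=(1,9) → add node 6 parent=3 cost=8

Parent of node 6: 3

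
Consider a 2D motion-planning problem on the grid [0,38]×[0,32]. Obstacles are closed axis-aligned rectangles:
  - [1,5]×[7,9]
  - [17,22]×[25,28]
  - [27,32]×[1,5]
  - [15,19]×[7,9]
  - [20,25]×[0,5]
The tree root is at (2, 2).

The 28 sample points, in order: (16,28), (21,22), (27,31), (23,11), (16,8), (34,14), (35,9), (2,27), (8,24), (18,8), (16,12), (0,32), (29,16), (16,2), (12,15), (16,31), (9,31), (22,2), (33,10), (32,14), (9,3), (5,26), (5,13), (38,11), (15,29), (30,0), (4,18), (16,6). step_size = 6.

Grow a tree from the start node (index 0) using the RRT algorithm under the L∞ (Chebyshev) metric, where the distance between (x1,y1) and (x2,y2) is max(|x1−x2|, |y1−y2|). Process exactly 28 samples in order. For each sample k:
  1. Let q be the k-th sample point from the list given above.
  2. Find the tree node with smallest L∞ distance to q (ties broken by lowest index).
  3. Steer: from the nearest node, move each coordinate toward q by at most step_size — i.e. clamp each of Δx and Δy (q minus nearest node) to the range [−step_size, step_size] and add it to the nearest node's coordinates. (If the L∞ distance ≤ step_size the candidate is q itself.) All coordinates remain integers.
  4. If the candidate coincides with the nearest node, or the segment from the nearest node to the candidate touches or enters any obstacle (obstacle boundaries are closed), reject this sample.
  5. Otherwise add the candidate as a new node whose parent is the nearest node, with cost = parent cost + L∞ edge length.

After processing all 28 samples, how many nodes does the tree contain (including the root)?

Node count: 25

1. q=(16,28) nearest=0 d=26 new=(8,8) → add node 1 parent=0 cost=6
2. q=(21,22) nearest=1 d=14 new=(14,14) → add node 2 parent=1 cost=12
3. q=(27,31) nearest=2 d=17 new=(20,20) → add node 3 parent=2 cost=18
4. q=(23,11) nearest=2 d=9 new=(20,11) → add node 4 parent=2 cost=18
5. q=(16,8) nearest=4 d=4 new=(16,8) → blocked by [15,19]×[7,9], reject
6. q=(34,14) nearest=3 d=14 new=(26,14) → add node 5 parent=3 cost=24
7. q=(35,9) nearest=5 d=9 new=(32,9) → add node 6 parent=5 cost=30
8. q=(2,27) nearest=2 d=13 new=(8,20) → add node 7 parent=2 cost=18
9. q=(8,24) nearest=7 d=4 new=(8,24) → add node 8 parent=7 cost=22
10. q=(18,8) nearest=4 d=3 new=(18,8) → blocked by [15,19]×[7,9], reject
11. q=(16,12) nearest=2 d=2 new=(16,12) → add node 9 parent=2 cost=14
12. q=(0,32) nearest=8 d=8 new=(2,30) → add node 10 parent=8 cost=28
13. q=(29,16) nearest=5 d=3 new=(29,16) → add node 11 parent=5 cost=27
14. q=(16,2) nearest=1 d=8 new=(14,2) → add node 12 parent=1 cost=12
15. q=(12,15) nearest=2 d=2 new=(12,15) → add node 13 parent=2 cost=14
16. q=(16,31) nearest=8 d=8 new=(14,30) → add node 14 parent=8 cost=28
17. q=(9,31) nearest=14 d=5 new=(9,31) → add node 15 parent=14 cost=33
18. q=(22,2) nearest=12 d=8 new=(20,2) → blocked by [20,25]×[0,5], reject
19. q=(33,10) nearest=6 d=1 new=(33,10) → add node 16 parent=6 cost=31
20. q=(32,14) nearest=11 d=3 new=(32,14) → add node 17 parent=11 cost=30
21. q=(9,3) nearest=1 d=5 new=(9,3) → add node 18 parent=1 cost=11
22. q=(5,26) nearest=8 d=3 new=(5,26) → add node 19 parent=8 cost=25
23. q=(5,13) nearest=1 d=5 new=(5,13) → add node 20 parent=1 cost=11
24. q=(38,11) nearest=16 d=5 new=(38,11) → add node 21 parent=16 cost=36
25. q=(15,29) nearest=14 d=1 new=(15,29) → add node 22 parent=14 cost=29
26. q=(30,0) nearest=6 d=9 new=(30,3) → blocked by [27,32]×[1,5], reject
27. q=(4,18) nearest=7 d=4 new=(4,18) → add node 23 parent=7 cost=22
28. q=(16,6) nearest=12 d=4 new=(16,6) → add node 24 parent=12 cost=16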